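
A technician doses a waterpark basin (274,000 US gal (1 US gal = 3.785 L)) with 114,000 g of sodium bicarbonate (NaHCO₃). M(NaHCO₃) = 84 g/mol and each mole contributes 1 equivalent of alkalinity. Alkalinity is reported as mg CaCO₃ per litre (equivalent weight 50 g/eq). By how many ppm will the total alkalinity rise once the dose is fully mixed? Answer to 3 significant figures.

65.4 ppm

Volume: 274,000 US gal × 3.785 L/gal = 1,037,090 L.
Moles of NaHCO₃: 114,000 g ÷ 84 g/mol = 1357 mol → 1357 eq of alkalinity.
As CaCO₃: 1357 eq × 50 g/eq = 67,860 g.
Rise: 67,860 g / 1,037,090 L × 1000 = 65.43 mg/L.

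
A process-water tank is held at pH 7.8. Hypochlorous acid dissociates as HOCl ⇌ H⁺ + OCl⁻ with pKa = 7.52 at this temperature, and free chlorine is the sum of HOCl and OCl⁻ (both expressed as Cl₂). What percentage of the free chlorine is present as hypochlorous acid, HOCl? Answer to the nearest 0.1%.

34.4%

[OCl⁻]/[HOCl] = 10^(pH − pKa) = 10^(7.8 − 7.52) = 10^0.28 = 1.905.
Fraction as HOCl = 1 / (1 + 1.905) = 0.3442.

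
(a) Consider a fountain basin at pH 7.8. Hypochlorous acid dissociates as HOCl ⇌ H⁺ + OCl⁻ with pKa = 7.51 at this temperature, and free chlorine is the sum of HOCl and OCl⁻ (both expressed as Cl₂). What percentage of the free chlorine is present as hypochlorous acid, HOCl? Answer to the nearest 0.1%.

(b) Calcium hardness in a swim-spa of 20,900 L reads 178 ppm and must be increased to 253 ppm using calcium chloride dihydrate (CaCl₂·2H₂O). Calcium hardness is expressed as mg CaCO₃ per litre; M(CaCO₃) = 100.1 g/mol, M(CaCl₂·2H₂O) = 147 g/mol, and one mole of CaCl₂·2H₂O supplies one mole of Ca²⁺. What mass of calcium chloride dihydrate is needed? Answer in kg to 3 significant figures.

(a) [OCl⁻]/[HOCl] = 10^(pH − pKa) = 10^(7.8 − 7.51) = 10^0.29 = 1.95.
(a) Fraction as HOCl = 1 / (1 + 1.95) = 0.339.

(b) Hardness to add: (253 − 178) = 75 mg/L as CaCO₃ × 20,900 L = 1568 g as CaCO₃.
(b) Moles of Ca²⁺ (1 mol Ca²⁺ ≡ 1 mol CaCO₃): 1568 / 100.1 g/mol = 15.66 mol.
(b) Mass of CaCl₂·2H₂O: 15.66 × 147 = 2302 g.

(a) 33.9%; (b) 2.30 kg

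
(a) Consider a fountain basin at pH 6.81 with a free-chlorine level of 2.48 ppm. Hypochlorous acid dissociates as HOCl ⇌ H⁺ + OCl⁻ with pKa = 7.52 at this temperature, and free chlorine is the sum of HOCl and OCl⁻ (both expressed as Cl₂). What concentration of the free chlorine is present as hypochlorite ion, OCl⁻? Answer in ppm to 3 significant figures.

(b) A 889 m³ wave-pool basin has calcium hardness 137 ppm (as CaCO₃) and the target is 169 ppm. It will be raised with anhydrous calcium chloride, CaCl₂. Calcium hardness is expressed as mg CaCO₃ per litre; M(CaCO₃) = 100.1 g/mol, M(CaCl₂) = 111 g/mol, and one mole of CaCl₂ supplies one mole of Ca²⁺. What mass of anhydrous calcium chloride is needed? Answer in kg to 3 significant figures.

(a) 0.405 ppm; (b) 31.5 kg

(a) [OCl⁻]/[HOCl] = 10^(pH − pKa) = 10^(6.81 − 7.52) = 10^-0.71 = 0.195.
(a) Fraction as HOCl = 1 / (1 + 0.195) = 0.8368.
(a) OCl⁻ = (1 − 0.8368) × 2.48 ppm = 0.4047 ppm.

(b) Volume: 889 m³ = 889,000 L.
(b) Hardness to add: (169 − 137) = 32 mg/L as CaCO₃ × 889,000 L = 28,450 g as CaCO₃.
(b) Moles of Ca²⁺ (1 mol Ca²⁺ ≡ 1 mol CaCO₃): 28,450 / 100.1 g/mol = 284.2 mol.
(b) Mass of CaCl₂: 284.2 × 111 = 31,550 g.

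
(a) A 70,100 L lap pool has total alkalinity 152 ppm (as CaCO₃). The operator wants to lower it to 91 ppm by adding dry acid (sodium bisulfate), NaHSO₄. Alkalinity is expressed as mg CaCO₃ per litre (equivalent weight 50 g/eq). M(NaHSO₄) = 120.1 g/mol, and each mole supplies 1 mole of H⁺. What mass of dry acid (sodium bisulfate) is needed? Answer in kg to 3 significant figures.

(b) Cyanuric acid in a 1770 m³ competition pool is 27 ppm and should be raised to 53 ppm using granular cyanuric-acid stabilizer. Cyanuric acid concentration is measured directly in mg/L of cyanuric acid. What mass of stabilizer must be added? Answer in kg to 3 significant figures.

(a) 10.3 kg; (b) 46.0 kg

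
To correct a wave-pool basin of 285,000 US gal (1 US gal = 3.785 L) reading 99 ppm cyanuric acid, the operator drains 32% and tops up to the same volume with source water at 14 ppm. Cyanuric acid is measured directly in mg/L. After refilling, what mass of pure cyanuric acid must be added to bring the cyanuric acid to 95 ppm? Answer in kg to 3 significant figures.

25.0 kg

Volume: 285,000 US gal × 3.785 L/gal = 1,078,725 L.
After draining 32% and refilling: 99 × 0.68 + 14 × 0.32 = 71.8 ppm.
Deficit to target: 95 − 71.8 = 23.2 mg/L.
Mass: 23.2 mg/L × 1,078,725 L = 25,030 g cyanuric acid.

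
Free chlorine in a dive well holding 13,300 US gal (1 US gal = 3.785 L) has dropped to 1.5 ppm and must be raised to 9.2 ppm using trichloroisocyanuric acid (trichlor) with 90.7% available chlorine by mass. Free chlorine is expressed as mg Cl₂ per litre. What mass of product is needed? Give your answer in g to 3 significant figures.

Volume: 13,300 US gal × 3.785 L/gal = 50,340 L.
Chlorine deficit: 9.2 − 1.5 = 7.7 ppm = 7.7 mg/L as Cl₂.
Cl₂ equivalent needed: 7.7 mg/L × 50,340 L = 387,600 mg = 387.6 g.
Product at 90.7% available chlorine: 387.6 / 0.907 = 427.4 g.

427 g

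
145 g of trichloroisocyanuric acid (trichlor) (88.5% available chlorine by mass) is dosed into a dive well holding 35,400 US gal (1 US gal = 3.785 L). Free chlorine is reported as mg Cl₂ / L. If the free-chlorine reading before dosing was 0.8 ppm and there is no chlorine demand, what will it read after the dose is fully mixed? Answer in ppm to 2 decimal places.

Volume: 35,400 US gal × 3.785 L/gal = 133,989 L.
Available chlorine delivered: 145 g × 0.885 = 128.3 g as Cl₂.
Concentration rise: 128.3 g / 133,989 L = 0.9577 mg/L = 0.96 ppm.
Final FC: 0.8 + 0.96 = 1.76 ppm.

1.76 ppm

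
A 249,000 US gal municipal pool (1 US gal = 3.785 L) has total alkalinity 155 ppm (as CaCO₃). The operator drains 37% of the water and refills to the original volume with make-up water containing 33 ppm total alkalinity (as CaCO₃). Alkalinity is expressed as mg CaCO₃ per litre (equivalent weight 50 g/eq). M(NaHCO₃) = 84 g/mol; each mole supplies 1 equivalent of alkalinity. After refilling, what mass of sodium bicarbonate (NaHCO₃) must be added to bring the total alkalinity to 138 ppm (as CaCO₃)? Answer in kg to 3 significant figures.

Volume: 249,000 US gal × 3.785 L/gal = 942,465 L.
After draining 37% and refilling: 155 × 0.63 + 33 × 0.37 = 109.86 ppm.
Deficit to target: 138 − 109.86 = 28.14 mg/L.
As CaCO₃: 28.14 mg/L × 942,465 L = 26,520 g; ÷ 50 g/eq ÷ 1 = 530.4 mol NaHCO₃.
Mass: 530.4 × 84 = 44,560 g.

44.6 kg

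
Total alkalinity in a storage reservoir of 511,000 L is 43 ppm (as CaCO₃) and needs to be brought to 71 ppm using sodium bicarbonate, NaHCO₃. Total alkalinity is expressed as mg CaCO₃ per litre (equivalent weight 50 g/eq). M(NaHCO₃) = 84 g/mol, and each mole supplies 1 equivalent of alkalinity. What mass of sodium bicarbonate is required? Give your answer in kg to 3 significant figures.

24.0 kg

Alkalinity to add: (71 − 43) = 28 mg/L as CaCO₃ × 511,000 L = 14,310 g as CaCO₃.
Equivalents: 14,310 g ÷ 50 g/eq = 286.2 eq.
NaHCO₃ supplies 1 eq per mole → 286.2 mol.
Mass: 286.2 mol × 84 g/mol = 24,040 g.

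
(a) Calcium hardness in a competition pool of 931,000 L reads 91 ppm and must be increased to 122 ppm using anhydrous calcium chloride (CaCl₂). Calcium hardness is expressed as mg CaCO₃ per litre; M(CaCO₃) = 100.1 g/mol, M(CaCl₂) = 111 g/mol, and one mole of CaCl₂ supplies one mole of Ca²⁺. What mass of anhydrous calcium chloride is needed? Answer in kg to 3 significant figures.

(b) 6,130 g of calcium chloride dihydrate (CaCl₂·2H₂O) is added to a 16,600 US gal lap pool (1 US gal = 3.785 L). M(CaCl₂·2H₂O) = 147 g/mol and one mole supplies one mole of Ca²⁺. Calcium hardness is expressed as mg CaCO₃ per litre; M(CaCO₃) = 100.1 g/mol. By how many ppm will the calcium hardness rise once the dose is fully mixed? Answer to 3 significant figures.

(a) 32.0 kg; (b) 66.4 ppm

(a) Hardness to add: (122 − 91) = 31 mg/L as CaCO₃ × 931,000 L = 28,860 g as CaCO₃.
(a) Moles of Ca²⁺ (1 mol Ca²⁺ ≡ 1 mol CaCO₃): 28,860 / 100.1 g/mol = 288.3 mol.
(a) Mass of CaCl₂: 288.3 × 111 = 32,000 g.

(b) Volume: 16,600 US gal × 3.785 L/gal = 62,831 L.
(b) Moles of Ca²⁺: 6,130 g ÷ 147 g/mol = 41.7 mol.
(b) As CaCO₃: 41.7 mol × 100.1 g/mol = 4174 g.
(b) Rise: 4174 g / 62,831 L × 1000 = 66.44 mg/L.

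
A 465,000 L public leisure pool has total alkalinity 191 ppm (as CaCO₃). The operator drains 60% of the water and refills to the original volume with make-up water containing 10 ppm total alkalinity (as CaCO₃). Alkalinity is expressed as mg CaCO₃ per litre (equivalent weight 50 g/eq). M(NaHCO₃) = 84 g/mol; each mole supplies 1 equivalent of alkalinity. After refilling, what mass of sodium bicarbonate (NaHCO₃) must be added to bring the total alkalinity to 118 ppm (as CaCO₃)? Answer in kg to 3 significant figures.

27.8 kg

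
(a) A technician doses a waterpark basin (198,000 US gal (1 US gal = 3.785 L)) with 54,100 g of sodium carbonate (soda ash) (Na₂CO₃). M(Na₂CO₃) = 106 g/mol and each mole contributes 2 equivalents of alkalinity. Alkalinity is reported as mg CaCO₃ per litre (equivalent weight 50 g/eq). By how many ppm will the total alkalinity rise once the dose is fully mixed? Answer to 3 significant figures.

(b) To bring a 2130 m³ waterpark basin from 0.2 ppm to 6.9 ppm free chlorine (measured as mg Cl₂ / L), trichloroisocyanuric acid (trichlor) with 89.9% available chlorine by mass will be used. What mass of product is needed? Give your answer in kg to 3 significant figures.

(a) 68.1 ppm; (b) 15.9 kg

(a) Volume: 198,000 US gal × 3.785 L/gal = 749,430 L.
(a) Moles of Na₂CO₃: 54,100 g ÷ 106 g/mol = 510.4 mol → 1021 eq of alkalinity.
(a) As CaCO₃: 1021 eq × 50 g/eq = 51,040 g.
(a) Rise: 51,040 g / 749,430 L × 1000 = 68.1 mg/L.

(b) Volume: 2130 m³ = 2,130,000 L.
(b) Chlorine deficit: 6.9 − 0.2 = 6.7 ppm = 6.7 mg/L as Cl₂.
(b) Cl₂ equivalent needed: 6.7 mg/L × 2,130,000 L = 14,270,000 mg = 14,270 g.
(b) Product at 89.9% available chlorine: 14,270 / 0.899 = 15,870 g.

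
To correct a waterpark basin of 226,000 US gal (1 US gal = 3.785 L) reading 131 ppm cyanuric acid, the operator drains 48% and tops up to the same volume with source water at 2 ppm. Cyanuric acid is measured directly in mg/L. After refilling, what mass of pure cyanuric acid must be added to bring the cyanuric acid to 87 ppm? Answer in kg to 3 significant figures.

15.3 kg

Volume: 226,000 US gal × 3.785 L/gal = 855,410 L.
After draining 48% and refilling: 131 × 0.52 + 2 × 0.48 = 69.08 ppm.
Deficit to target: 87 − 69.08 = 17.92 mg/L.
Mass: 17.92 mg/L × 855,410 L = 15,330 g cyanuric acid.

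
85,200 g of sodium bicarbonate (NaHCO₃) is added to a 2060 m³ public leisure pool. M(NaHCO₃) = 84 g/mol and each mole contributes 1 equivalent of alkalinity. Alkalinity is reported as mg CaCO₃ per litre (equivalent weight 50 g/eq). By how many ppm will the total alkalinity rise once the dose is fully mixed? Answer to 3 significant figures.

24.6 ppm

Volume: 2060 m³ = 2,060,000 L.
Moles of NaHCO₃: 85,200 g ÷ 84 g/mol = 1014 mol → 1014 eq of alkalinity.
As CaCO₃: 1014 eq × 50 g/eq = 50,710 g.
Rise: 50,710 g / 2,060,000 L × 1000 = 24.62 mg/L.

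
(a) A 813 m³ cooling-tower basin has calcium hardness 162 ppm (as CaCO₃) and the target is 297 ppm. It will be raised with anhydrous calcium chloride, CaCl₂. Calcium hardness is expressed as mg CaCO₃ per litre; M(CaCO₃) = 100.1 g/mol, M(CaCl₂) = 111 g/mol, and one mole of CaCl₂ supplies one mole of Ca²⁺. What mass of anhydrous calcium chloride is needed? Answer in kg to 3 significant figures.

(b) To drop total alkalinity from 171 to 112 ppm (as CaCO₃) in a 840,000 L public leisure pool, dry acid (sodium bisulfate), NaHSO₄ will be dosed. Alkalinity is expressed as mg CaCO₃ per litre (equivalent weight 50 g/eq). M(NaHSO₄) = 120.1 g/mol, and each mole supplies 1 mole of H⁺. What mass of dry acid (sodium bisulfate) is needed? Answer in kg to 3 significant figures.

(a) Volume: 813 m³ = 813,000 L.
(a) Hardness to add: (297 − 162) = 135 mg/L as CaCO₃ × 813,000 L = 109,800 g as CaCO₃.
(a) Moles of Ca²⁺ (1 mol Ca²⁺ ≡ 1 mol CaCO₃): 109,800 / 100.1 g/mol = 1096 mol.
(a) Mass of CaCl₂: 1096 × 111 = 121,700 g.

(b) Alkalinity to neutralize: (171 − 112) = 59 mg/L as CaCO₃ × 840,000 L = 49,560 g as CaCO₃.
(b) Equivalents of H⁺ required: 49,560 ÷ 50 g/eq = 991.2 eq = 991.2 mol NaHSO₄.
(b) Mass of NaHSO₄: 991.2 × 120.1 = 119,000 g.

(a) 122 kg; (b) 119 kg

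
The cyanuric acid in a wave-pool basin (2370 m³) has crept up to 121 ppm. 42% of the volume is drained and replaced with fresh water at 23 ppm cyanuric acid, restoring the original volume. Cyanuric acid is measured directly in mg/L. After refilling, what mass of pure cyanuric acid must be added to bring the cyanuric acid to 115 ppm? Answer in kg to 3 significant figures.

Volume: 2370 m³ = 2,370,000 L.
After draining 42% and refilling: 121 × 0.58 + 23 × 0.42 = 79.84 ppm.
Deficit to target: 115 − 79.84 = 35.16 mg/L.
Mass: 35.16 mg/L × 2,370,000 L = 83,330 g cyanuric acid.

83.3 kg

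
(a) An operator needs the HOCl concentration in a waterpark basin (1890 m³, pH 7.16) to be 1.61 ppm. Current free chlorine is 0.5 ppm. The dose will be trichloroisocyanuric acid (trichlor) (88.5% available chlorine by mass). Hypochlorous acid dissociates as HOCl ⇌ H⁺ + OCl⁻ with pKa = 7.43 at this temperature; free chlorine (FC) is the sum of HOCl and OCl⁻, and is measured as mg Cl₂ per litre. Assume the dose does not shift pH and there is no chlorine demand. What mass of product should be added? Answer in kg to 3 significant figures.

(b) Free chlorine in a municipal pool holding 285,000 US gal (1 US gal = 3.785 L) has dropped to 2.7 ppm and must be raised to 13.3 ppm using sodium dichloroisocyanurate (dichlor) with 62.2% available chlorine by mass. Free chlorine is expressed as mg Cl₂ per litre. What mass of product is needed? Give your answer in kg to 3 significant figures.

(a) 4.22 kg; (b) 18.4 kg

(a) Volume: 1890 m³ = 1,890,000 L.
(a) [OCl⁻]/[HOCl] = 10^(pH − pKa) = 10^(7.16 − 7.43) = 0.537; fraction as HOCl = 1/(1 + 0.537) = 0.6506.
(a) Free chlorine required for 1.61 ppm HOCl: 1.61 / 0.6506 = 2.475 ppm.
(a) FC to add: 2.475 − 0.5 = 1.975 mg/L as Cl₂.
(a) Cl₂ equivalent: 1.975 mg/L × 1,890,000 L = 3732 g.
(a) Product at 88.5% available Cl: 3732 / 0.885 = 4217 g.

(b) Volume: 285,000 US gal × 3.785 L/gal = 1,078,725 L.
(b) Chlorine deficit: 13.3 − 2.7 = 10.6 ppm = 10.6 mg/L as Cl₂.
(b) Cl₂ equivalent needed: 10.6 mg/L × 1,078,725 L = 11,430,000 mg = 11,430 g.
(b) Product at 62.2% available chlorine: 11,430 / 0.622 = 18,380 g.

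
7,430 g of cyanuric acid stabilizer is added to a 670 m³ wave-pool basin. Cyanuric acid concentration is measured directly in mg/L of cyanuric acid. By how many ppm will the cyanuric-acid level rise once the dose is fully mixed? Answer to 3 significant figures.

11.1 ppm

Volume: 670 m³ = 670,000 L.
Rise: 7,430 g / 670,000 L × 1000 = 11.09 mg/L.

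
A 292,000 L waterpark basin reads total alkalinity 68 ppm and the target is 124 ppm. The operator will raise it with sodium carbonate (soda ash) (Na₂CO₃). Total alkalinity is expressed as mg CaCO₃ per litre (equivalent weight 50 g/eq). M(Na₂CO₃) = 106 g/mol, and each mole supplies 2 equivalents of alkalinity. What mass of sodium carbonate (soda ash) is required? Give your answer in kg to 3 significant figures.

Alkalinity to add: (124 − 68) = 56 mg/L as CaCO₃ × 292,000 L = 16,350 g as CaCO₃.
Equivalents: 16,350 g ÷ 50 g/eq = 327 eq.
Each mole of Na₂CO₃ supplies 2 eq, so 327 / 2 = 163.5 mol.
Mass: 163.5 mol × 106 g/mol = 17,330 g.

17.3 kg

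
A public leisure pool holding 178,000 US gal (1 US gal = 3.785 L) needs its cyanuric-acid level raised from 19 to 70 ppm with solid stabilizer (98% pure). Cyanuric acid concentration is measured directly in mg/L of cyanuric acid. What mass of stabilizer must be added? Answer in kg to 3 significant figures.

35.1 kg

Volume: 178,000 US gal × 3.785 L/gal = 673,730 L.
CYA to add: (70 − 19) = 51 mg/L × 673,730 L = 34,360 g cyanuric acid.
At 98% purity: 34,360 / 0.98 = 35,060 g product.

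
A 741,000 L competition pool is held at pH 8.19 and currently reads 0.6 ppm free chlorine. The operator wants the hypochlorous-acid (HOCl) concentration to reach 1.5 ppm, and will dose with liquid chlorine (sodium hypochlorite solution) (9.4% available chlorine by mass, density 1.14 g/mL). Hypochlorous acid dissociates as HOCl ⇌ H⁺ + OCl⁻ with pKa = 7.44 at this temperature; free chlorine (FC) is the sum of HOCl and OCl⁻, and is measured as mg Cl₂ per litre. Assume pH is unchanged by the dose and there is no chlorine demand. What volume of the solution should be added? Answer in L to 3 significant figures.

64.6 L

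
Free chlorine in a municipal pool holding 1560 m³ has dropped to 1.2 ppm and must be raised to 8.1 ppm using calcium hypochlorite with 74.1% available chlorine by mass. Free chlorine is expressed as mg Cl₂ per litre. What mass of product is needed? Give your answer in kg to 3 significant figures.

14.5 kg

Volume: 1560 m³ = 1,560,000 L.
Chlorine deficit: 8.1 − 1.2 = 6.9 ppm = 6.9 mg/L as Cl₂.
Cl₂ equivalent needed: 6.9 mg/L × 1,560,000 L = 10,760,000 mg = 10,760 g.
Product at 74.1% available chlorine: 10,760 / 0.741 = 14,530 g.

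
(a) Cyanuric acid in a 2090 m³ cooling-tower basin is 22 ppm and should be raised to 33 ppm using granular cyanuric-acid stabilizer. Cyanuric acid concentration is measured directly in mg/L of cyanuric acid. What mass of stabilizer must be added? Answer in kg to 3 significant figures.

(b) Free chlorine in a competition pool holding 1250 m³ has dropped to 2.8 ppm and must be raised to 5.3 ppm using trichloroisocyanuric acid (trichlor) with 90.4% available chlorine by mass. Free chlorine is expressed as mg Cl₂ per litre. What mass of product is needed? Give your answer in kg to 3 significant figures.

(a) Volume: 2090 m³ = 2,090,000 L.
(a) CYA to add: (33 − 22) = 11 mg/L × 2,090,000 L = 22,990 g cyanuric acid.

(b) Volume: 1250 m³ = 1,250,000 L.
(b) Chlorine deficit: 5.3 − 2.8 = 2.5 ppm = 2.5 mg/L as Cl₂.
(b) Cl₂ equivalent needed: 2.5 mg/L × 1,250,000 L = 3,125,000 mg = 3125 g.
(b) Product at 90.4% available chlorine: 3125 / 0.904 = 3457 g.

(a) 23.0 kg; (b) 3.46 kg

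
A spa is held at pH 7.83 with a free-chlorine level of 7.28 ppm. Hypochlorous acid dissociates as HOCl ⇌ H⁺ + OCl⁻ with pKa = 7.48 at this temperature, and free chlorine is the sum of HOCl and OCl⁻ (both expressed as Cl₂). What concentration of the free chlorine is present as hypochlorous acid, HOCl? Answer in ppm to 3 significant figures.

2.25 ppm

[OCl⁻]/[HOCl] = 10^(pH − pKa) = 10^(7.83 − 7.48) = 10^0.35 = 2.239.
Fraction as HOCl = 1 / (1 + 2.239) = 0.3088.
HOCl = 0.3088 × 7.28 ppm = 2.248 ppm.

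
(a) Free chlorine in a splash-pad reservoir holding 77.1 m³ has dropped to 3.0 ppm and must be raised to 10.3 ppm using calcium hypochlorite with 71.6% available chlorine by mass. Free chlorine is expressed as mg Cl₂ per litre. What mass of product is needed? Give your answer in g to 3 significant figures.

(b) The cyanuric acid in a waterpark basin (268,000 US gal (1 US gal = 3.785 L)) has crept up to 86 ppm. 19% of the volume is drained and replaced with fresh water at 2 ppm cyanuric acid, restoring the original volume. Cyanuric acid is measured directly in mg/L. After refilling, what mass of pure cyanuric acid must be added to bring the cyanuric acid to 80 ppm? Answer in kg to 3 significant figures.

(a) 786 g; (b) 10.1 kg

(a) Volume: 77.1 m³ = 77,100 L.
(a) Chlorine deficit: 10.3 − 3.0 = 7.3 ppm = 7.3 mg/L as Cl₂.
(a) Cl₂ equivalent needed: 7.3 mg/L × 77,100 L = 562,800 mg = 562.8 g.
(a) Product at 71.6% available chlorine: 562.8 / 0.716 = 786.1 g.

(b) Volume: 268,000 US gal × 3.785 L/gal = 1,014,380 L.
(b) After draining 19% and refilling: 86 × 0.81 + 2 × 0.19 = 70.04 ppm.
(b) Deficit to target: 80 − 70.04 = 9.96 mg/L.
(b) Mass: 9.96 mg/L × 1,014,380 L = 10,100 g cyanuric acid.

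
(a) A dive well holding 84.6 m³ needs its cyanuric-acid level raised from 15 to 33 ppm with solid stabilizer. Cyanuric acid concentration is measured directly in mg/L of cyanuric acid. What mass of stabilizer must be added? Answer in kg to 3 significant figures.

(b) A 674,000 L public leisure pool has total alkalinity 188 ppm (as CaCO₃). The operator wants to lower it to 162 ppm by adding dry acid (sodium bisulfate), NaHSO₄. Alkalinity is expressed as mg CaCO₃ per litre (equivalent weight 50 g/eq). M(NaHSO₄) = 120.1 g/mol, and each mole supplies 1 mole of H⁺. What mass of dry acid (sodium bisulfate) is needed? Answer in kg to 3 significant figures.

(a) 1.52 kg; (b) 42.1 kg

(a) Volume: 84.6 m³ = 84,600 L.
(a) CYA to add: (33 − 15) = 18 mg/L × 84,600 L = 1523 g cyanuric acid.

(b) Alkalinity to neutralize: (188 − 162) = 26 mg/L as CaCO₃ × 674,000 L = 17,520 g as CaCO₃.
(b) Equivalents of H⁺ required: 17,520 ÷ 50 g/eq = 350.5 eq = 350.5 mol NaHSO₄.
(b) Mass of NaHSO₄: 350.5 × 120.1 = 42,090 g.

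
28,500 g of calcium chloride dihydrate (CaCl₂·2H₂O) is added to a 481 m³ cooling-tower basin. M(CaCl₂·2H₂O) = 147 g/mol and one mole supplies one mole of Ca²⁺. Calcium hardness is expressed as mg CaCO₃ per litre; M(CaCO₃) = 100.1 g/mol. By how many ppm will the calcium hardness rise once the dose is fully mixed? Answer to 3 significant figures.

Volume: 481 m³ = 481,000 L.
Moles of Ca²⁺: 28,500 g ÷ 147 g/mol = 193.9 mol.
As CaCO₃: 193.9 mol × 100.1 g/mol = 19,410 g.
Rise: 19,410 g / 481,000 L × 1000 = 40.35 mg/L.

40.3 ppm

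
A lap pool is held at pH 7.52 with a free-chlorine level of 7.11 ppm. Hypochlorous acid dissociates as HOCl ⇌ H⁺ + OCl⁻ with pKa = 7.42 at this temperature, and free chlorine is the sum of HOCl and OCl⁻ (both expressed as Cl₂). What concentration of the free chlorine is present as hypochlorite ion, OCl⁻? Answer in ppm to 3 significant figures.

3.96 ppm

[OCl⁻]/[HOCl] = 10^(pH − pKa) = 10^(7.52 − 7.42) = 10^0.10 = 1.259.
Fraction as HOCl = 1 / (1 + 1.259) = 0.4427.
OCl⁻ = (1 − 0.4427) × 7.11 ppm = 3.962 ppm.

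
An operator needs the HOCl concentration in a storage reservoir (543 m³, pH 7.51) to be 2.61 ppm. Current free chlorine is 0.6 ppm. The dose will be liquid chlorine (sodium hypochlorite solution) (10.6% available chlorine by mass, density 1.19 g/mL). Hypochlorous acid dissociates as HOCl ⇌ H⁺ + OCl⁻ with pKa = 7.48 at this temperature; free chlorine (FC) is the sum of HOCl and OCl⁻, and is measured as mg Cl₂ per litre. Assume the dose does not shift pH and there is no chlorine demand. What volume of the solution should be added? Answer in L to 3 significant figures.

20.7 L

Volume: 543 m³ = 543,000 L.
[OCl⁻]/[HOCl] = 10^(pH − pKa) = 10^(7.51 − 7.48) = 1.072; fraction as HOCl = 1/(1 + 1.072) = 0.4827.
Free chlorine required for 2.61 ppm HOCl: 2.61 / 0.4827 = 5.407 ppm.
FC to add: 5.407 − 0.6 = 4.807 mg/L as Cl₂.
Cl₂ equivalent: 4.807 mg/L × 543,000 L = 2610 g.
Product at 10.6% available Cl: 2610 / 0.106 = 24,620 g.
Volume: 24,620 g ÷ 1.19 g/mL = 20,690 mL.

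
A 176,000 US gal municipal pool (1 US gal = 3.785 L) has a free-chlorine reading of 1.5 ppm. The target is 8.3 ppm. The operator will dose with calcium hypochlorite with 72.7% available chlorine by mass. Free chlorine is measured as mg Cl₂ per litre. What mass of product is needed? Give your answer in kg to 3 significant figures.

Volume: 176,000 US gal × 3.785 L/gal = 666,160 L.
Chlorine deficit: 8.3 − 1.5 = 6.8 ppm = 6.8 mg/L as Cl₂.
Cl₂ equivalent needed: 6.8 mg/L × 666,160 L = 4,530,000 mg = 4530 g.
Product at 72.7% available chlorine: 4530 / 0.727 = 6231 g.

6.23 kg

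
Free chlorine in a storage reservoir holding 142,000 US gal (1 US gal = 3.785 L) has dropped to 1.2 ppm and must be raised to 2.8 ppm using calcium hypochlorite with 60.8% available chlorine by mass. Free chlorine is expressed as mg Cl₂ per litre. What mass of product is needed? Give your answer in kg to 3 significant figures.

1.41 kg

Volume: 142,000 US gal × 3.785 L/gal = 537,470 L.
Chlorine deficit: 2.8 − 1.2 = 1.6 ppm = 1.6 mg/L as Cl₂.
Cl₂ equivalent needed: 1.6 mg/L × 537,470 L = 860,000 mg = 860 g.
Product at 60.8% available chlorine: 860 / 0.608 = 1414 g.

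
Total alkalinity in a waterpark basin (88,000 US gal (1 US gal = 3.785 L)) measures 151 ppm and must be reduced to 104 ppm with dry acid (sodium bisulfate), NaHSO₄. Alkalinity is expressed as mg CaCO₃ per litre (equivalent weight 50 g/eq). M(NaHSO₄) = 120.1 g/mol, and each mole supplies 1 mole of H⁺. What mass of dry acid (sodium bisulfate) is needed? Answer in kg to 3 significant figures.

Volume: 88,000 US gal × 3.785 L/gal = 333,080 L.
Alkalinity to neutralize: (151 − 104) = 47 mg/L as CaCO₃ × 333,080 L = 15,650 g as CaCO₃.
Equivalents of H⁺ required: 15,650 ÷ 50 g/eq = 313.1 eq = 313.1 mol NaHSO₄.
Mass of NaHSO₄: 313.1 × 120.1 = 37,600 g.

37.6 kg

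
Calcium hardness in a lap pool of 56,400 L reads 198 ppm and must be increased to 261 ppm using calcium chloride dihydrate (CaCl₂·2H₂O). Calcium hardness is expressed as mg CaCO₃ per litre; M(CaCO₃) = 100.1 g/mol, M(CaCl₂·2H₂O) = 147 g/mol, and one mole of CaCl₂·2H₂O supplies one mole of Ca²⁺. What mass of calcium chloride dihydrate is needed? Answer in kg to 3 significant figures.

Hardness to add: (261 − 198) = 63 mg/L as CaCO₃ × 56,400 L = 3553 g as CaCO₃.
Moles of Ca²⁺ (1 mol Ca²⁺ ≡ 1 mol CaCO₃): 3553 / 100.1 g/mol = 35.5 mol.
Mass of CaCl₂·2H₂O: 35.5 × 147 = 5218 g.

5.22 kg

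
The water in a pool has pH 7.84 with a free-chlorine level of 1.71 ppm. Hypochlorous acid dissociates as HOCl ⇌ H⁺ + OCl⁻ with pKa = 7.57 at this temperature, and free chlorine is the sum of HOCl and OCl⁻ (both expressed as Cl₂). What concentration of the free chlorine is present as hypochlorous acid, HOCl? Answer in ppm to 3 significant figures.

[OCl⁻]/[HOCl] = 10^(pH − pKa) = 10^(7.84 − 7.57) = 10^0.27 = 1.862.
Fraction as HOCl = 1 / (1 + 1.862) = 0.3494.
HOCl = 0.3494 × 1.71 ppm = 0.5975 ppm.

0.597 ppm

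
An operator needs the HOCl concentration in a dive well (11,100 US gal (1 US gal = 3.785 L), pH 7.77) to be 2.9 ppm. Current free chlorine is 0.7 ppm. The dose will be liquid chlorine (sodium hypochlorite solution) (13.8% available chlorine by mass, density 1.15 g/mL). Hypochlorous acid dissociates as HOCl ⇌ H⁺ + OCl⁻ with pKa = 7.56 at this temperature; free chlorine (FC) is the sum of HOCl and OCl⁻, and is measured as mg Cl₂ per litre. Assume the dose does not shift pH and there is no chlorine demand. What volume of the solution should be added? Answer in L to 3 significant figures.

1.83 L

Volume: 11,100 US gal × 3.785 L/gal = 42,014 L.
[OCl⁻]/[HOCl] = 10^(pH − pKa) = 10^(7.77 − 7.56) = 1.622; fraction as HOCl = 1/(1 + 1.622) = 0.3814.
Free chlorine required for 2.9 ppm HOCl: 2.9 / 0.3814 = 7.603 ppm.
FC to add: 7.603 − 0.7 = 6.903 mg/L as Cl₂.
Cl₂ equivalent: 6.903 mg/L × 42,014 L = 290 g.
Product at 13.8% available Cl: 290 / 0.138 = 2102 g.
Volume: 2102 g ÷ 1.15 g/mL = 1828 mL.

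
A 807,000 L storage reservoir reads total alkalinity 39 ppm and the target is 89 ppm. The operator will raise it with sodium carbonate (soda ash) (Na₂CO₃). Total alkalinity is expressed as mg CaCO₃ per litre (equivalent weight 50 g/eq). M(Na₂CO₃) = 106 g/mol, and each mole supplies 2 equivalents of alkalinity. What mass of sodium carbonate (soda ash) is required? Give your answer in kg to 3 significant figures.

42.8 kg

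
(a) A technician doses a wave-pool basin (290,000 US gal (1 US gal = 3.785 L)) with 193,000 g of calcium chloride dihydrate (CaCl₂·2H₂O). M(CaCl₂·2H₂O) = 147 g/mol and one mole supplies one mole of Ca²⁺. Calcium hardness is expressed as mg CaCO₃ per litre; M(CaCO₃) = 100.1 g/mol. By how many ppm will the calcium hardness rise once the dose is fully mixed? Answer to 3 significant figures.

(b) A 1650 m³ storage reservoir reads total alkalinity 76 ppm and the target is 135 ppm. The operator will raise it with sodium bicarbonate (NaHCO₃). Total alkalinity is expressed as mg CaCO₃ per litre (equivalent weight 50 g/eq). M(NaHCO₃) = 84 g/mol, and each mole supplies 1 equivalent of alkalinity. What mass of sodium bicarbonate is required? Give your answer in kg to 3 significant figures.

(a) 120 ppm; (b) 164 kg

(a) Volume: 290,000 US gal × 3.785 L/gal = 1,097,650 L.
(a) Moles of Ca²⁺: 193,000 g ÷ 147 g/mol = 1313 mol.
(a) As CaCO₃: 1313 mol × 100.1 g/mol = 131,400 g.
(a) Rise: 131,400 g / 1,097,650 L × 1000 = 119.7 mg/L.

(b) Volume: 1650 m³ = 1,650,000 L.
(b) Alkalinity to add: (135 − 76) = 59 mg/L as CaCO₃ × 1,650,000 L = 97,350 g as CaCO₃.
(b) Equivalents: 97,350 g ÷ 50 g/eq = 1947 eq.
(b) NaHCO₃ supplies 1 eq per mole → 1947 mol.
(b) Mass: 1947 mol × 84 g/mol = 163,500 g.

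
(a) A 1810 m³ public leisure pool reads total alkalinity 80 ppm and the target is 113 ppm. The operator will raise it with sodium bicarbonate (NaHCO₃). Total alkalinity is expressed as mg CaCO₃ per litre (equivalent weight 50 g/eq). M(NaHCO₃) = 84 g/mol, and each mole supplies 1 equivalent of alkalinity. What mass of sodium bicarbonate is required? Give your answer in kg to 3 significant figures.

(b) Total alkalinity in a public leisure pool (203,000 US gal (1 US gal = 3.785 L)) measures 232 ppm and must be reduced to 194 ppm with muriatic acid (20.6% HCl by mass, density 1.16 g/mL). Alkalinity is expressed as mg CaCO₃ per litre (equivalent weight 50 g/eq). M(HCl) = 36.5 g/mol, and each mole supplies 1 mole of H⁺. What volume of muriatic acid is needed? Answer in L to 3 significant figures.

(a) 100 kg; (b) 89.2 L

(a) Volume: 1810 m³ = 1,810,000 L.
(a) Alkalinity to add: (113 − 80) = 33 mg/L as CaCO₃ × 1,810,000 L = 59,730 g as CaCO₃.
(a) Equivalents: 59,730 g ÷ 50 g/eq = 1195 eq.
(a) NaHCO₃ supplies 1 eq per mole → 1195 mol.
(a) Mass: 1195 mol × 84 g/mol = 100,300 g.

(b) Volume: 203,000 US gal × 3.785 L/gal = 768,355 L.
(b) Alkalinity to neutralize: (232 − 194) = 38 mg/L as CaCO₃ × 768,355 L = 29,200 g as CaCO₃.
(b) Equivalents of H⁺ required: 29,200 ÷ 50 g/eq = 583.9 eq = 583.9 mol HCl.
(b) Mass of HCl: 583.9 × 36.5 = 21,310 g.
(b) Mass of 20.6% solution: 21,310 / 0.206 = 103,500 g.
(b) Volume: 103,500 g ÷ 1.16 g/mL = 89,200 mL.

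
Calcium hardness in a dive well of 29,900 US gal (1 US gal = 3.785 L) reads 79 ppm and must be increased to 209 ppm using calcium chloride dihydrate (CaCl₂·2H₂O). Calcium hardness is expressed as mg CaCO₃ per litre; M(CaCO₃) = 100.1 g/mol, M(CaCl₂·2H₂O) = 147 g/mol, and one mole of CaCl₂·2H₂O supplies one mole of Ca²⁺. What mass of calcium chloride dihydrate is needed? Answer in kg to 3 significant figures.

21.6 kg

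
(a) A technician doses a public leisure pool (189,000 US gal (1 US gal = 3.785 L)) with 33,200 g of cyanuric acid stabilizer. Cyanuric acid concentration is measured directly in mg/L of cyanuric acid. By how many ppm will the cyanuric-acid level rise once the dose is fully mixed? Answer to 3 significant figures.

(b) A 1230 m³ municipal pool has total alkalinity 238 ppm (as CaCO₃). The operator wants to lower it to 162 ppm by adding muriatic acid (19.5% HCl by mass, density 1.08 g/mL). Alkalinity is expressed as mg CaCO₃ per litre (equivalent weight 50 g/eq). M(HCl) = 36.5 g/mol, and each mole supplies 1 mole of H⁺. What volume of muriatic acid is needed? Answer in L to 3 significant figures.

(a) 46.4 ppm; (b) 324 L

(a) Volume: 189,000 US gal × 3.785 L/gal = 715,365 L.
(a) Rise: 33,200 g / 715,365 L × 1000 = 46.41 mg/L.

(b) Volume: 1230 m³ = 1,230,000 L.
(b) Alkalinity to neutralize: (238 − 162) = 76 mg/L as CaCO₃ × 1,230,000 L = 93,480 g as CaCO₃.
(b) Equivalents of H⁺ required: 93,480 ÷ 50 g/eq = 1870 eq = 1870 mol HCl.
(b) Mass of HCl: 1870 × 36.5 = 68,240 g.
(b) Mass of 19.5% solution: 68,240 / 0.195 = 350,000 g.
(b) Volume: 350,000 g ÷ 1.08 g/mL = 324,000 mL.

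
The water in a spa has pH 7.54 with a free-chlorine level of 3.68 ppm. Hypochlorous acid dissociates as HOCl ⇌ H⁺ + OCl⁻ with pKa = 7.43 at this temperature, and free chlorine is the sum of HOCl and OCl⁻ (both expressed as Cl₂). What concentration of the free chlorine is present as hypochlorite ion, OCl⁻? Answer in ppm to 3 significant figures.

2.07 ppm

[OCl⁻]/[HOCl] = 10^(pH − pKa) = 10^(7.54 − 7.43) = 10^0.11 = 1.288.
Fraction as HOCl = 1 / (1 + 1.288) = 0.437.
OCl⁻ = (1 − 0.437) × 3.68 ppm = 2.072 ppm.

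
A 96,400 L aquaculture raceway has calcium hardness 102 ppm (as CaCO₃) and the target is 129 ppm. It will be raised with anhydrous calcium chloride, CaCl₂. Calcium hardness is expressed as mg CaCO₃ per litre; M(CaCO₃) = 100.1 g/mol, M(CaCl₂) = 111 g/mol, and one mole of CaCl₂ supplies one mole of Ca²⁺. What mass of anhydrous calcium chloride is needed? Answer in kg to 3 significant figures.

2.89 kg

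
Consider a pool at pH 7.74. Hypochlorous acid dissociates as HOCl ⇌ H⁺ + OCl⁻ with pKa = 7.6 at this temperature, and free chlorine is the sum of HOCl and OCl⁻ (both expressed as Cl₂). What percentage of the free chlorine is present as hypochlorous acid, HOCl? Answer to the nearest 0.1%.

[OCl⁻]/[HOCl] = 10^(pH − pKa) = 10^(7.74 − 7.6) = 10^0.14 = 1.38.
Fraction as HOCl = 1 / (1 + 1.38) = 0.4201.

42.0%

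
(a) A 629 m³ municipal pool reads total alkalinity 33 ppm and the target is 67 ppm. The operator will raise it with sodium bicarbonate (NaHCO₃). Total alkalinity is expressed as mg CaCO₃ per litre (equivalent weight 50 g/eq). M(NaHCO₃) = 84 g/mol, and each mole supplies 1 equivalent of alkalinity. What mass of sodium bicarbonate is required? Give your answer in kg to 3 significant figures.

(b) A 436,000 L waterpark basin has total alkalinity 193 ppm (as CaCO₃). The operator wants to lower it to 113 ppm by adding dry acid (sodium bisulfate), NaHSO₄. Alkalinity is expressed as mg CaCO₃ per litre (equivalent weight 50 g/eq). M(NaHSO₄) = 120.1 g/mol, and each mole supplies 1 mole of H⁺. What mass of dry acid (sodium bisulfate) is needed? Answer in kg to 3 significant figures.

(a) 35.9 kg; (b) 83.8 kg

(a) Volume: 629 m³ = 629,000 L.
(a) Alkalinity to add: (67 − 33) = 34 mg/L as CaCO₃ × 629,000 L = 21,390 g as CaCO₃.
(a) Equivalents: 21,390 g ÷ 50 g/eq = 427.7 eq.
(a) NaHCO₃ supplies 1 eq per mole → 427.7 mol.
(a) Mass: 427.7 mol × 84 g/mol = 35,930 g.

(b) Alkalinity to neutralize: (193 − 113) = 80 mg/L as CaCO₃ × 436,000 L = 34,880 g as CaCO₃.
(b) Equivalents of H⁺ required: 34,880 ÷ 50 g/eq = 697.6 eq = 697.6 mol NaHSO₄.
(b) Mass of NaHSO₄: 697.6 × 120.1 = 83,780 g.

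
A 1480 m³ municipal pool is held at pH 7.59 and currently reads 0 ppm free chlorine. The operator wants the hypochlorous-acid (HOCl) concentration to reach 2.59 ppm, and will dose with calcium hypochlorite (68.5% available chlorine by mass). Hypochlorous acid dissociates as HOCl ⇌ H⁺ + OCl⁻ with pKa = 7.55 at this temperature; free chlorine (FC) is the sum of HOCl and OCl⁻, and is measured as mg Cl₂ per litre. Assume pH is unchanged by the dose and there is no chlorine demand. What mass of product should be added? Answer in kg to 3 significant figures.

11.7 kg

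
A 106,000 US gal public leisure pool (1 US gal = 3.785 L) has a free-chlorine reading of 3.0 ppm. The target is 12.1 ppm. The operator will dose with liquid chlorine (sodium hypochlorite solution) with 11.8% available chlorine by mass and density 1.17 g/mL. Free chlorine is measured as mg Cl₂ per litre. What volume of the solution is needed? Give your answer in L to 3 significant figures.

Volume: 106,000 US gal × 3.785 L/gal = 401,210 L.
Chlorine deficit: 12.1 − 3.0 = 9.1 ppm = 9.1 mg/L as Cl₂.
Cl₂ equivalent needed: 9.1 mg/L × 401,210 L = 3,651,000 mg = 3651 g.
Product at 11.8% available chlorine: 3651 / 0.118 = 30,940 g.
Volume at density 1.17 g/mL: 30,940 g ÷ 1.17 g/mL = 26,450 mL.

26.4 L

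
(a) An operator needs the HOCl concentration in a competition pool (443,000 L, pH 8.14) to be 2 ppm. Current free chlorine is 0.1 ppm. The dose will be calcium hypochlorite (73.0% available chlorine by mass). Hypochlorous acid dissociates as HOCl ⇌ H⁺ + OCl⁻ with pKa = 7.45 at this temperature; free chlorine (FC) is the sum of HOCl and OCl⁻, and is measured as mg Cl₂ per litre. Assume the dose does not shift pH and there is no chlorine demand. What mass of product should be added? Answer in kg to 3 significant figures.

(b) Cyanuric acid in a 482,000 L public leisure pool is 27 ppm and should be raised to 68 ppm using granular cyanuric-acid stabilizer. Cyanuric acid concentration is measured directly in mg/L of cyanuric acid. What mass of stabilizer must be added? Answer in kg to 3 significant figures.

(a) 7.10 kg; (b) 19.8 kg

(a) [OCl⁻]/[HOCl] = 10^(pH − pKa) = 10^(8.14 − 7.45) = 4.898; fraction as HOCl = 1/(1 + 4.898) = 0.1696.
(a) Free chlorine required for 2 ppm HOCl: 2 / 0.1696 = 11.8 ppm.
(a) FC to add: 11.8 − 0.1 = 11.7 mg/L as Cl₂.
(a) Cl₂ equivalent: 11.7 mg/L × 443,000 L = 5181 g.
(a) Product at 73.0% available Cl: 5181 / 0.73 = 7097 g.

(b) CYA to add: (68 − 27) = 41 mg/L × 482,000 L = 19,760 g cyanuric acid.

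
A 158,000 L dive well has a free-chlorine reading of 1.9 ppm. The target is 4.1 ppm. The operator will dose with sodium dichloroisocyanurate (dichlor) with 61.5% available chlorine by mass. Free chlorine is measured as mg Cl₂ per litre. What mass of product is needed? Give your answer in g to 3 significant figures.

565 g

Chlorine deficit: 4.1 − 1.9 = 2.2 ppm = 2.2 mg/L as Cl₂.
Cl₂ equivalent needed: 2.2 mg/L × 158,000 L = 347,600 mg = 347.6 g.
Product at 61.5% available chlorine: 347.6 / 0.615 = 565.2 g.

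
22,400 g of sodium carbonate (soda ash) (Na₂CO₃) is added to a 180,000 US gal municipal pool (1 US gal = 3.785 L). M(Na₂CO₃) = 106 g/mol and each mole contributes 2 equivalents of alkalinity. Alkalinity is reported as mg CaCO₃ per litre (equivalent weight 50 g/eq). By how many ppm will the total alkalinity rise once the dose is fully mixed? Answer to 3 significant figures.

31.0 ppm

Volume: 180,000 US gal × 3.785 L/gal = 681,300 L.
Moles of Na₂CO₃: 22,400 g ÷ 106 g/mol = 211.3 mol → 422.6 eq of alkalinity.
As CaCO₃: 422.6 eq × 50 g/eq = 21,130 g.
Rise: 21,130 g / 681,300 L × 1000 = 31.02 mg/L.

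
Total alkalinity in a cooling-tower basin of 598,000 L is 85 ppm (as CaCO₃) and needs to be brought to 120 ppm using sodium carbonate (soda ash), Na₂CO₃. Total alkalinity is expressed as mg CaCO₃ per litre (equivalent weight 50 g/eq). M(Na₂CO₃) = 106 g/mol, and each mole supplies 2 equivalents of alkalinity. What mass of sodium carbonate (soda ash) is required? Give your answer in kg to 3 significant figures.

Alkalinity to add: (120 − 85) = 35 mg/L as CaCO₃ × 598,000 L = 20,930 g as CaCO₃.
Equivalents: 20,930 g ÷ 50 g/eq = 418.6 eq.
Each mole of Na₂CO₃ supplies 2 eq, so 418.6 / 2 = 209.3 mol.
Mass: 209.3 mol × 106 g/mol = 22,190 g.

22.2 kg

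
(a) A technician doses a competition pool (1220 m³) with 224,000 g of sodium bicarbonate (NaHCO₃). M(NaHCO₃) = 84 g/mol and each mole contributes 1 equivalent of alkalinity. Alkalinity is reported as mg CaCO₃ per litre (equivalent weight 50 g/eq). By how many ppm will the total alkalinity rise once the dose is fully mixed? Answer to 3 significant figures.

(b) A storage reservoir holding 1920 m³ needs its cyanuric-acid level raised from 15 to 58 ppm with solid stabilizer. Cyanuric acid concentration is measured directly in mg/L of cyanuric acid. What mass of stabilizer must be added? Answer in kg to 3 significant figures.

(a) Volume: 1220 m³ = 1,220,000 L.
(a) Moles of NaHCO₃: 224,000 g ÷ 84 g/mol = 2667 mol → 2667 eq of alkalinity.
(a) As CaCO₃: 2667 eq × 50 g/eq = 133,300 g.
(a) Rise: 133,300 g / 1,220,000 L × 1000 = 109.3 mg/L.

(b) Volume: 1920 m³ = 1,920,000 L.
(b) CYA to add: (58 − 15) = 43 mg/L × 1,920,000 L = 82,560 g cyanuric acid.

(a) 109 ppm; (b) 82.6 kg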